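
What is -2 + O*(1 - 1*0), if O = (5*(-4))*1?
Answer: -22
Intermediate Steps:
O = -20 (O = -20*1 = -20)
-2 + O*(1 - 1*0) = -2 - 20*(1 - 1*0) = -2 - 20*(1 + 0) = -2 - 20*1 = -2 - 20 = -22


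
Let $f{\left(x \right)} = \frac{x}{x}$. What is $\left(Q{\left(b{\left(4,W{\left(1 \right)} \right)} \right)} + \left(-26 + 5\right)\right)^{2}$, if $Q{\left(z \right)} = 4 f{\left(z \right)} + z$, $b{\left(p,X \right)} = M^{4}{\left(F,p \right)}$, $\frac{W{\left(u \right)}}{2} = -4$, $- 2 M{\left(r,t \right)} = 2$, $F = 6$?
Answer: $256$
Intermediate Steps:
$M{\left(r,t \right)} = -1$ ($M{\left(r,t \right)} = \left(- \frac{1}{2}\right) 2 = -1$)
$W{\left(u \right)} = -8$ ($W{\left(u \right)} = 2 \left(-4\right) = -8$)
$f{\left(x \right)} = 1$
$b{\left(p,X \right)} = 1$ ($b{\left(p,X \right)} = \left(-1\right)^{4} = 1$)
$Q{\left(z \right)} = 4 + z$ ($Q{\left(z \right)} = 4 \cdot 1 + z = 4 + z$)
$\left(Q{\left(b{\left(4,W{\left(1 \right)} \right)} \right)} + \left(-26 + 5\right)\right)^{2} = \left(\left(4 + 1\right) + \left(-26 + 5\right)\right)^{2} = \left(5 - 21\right)^{2} = \left(-16\right)^{2} = 256$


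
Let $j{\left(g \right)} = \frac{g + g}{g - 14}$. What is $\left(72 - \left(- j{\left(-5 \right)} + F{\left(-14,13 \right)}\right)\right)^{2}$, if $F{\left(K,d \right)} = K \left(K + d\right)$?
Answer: $\frac{1236544}{361} \approx 3425.3$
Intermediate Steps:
$j{\left(g \right)} = \frac{2 g}{-14 + g}$
$\left(72 - \left(- j{\left(-5 \right)} + F{\left(-14,13 \right)}\right)\right)^{2} = \left(72 - \left(- 14 \left(-14 + 13\right) + \frac{10}{-14 - 5}\right)\right)^{2} = \left(72 + \left(2 \left(-5\right) \frac{1}{-19} - \left(-14\right) \left(-1\right)\right)\right)^{2} = \left(72 + \left(2 \left(-5\right) \left(- \frac{1}{19}\right) - 14\right)\right)^{2} = \left(72 + \left(\frac{10}{19} - 14\right)\right)^{2} = \left(72 - \frac{256}{19}\right)^{2} = \left(\frac{1112}{19}\right)^{2} = \frac{1236544}{361}$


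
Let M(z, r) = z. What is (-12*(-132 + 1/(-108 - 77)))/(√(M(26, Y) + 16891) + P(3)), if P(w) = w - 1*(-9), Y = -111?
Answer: -1172208/1034335 + 97684*√16917/1034335 ≈ 11.150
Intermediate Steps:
P(w) = 9 + w (P(w) = w + 9 = 9 + w)
(-12*(-132 + 1/(-108 - 77)))/(√(M(26, Y) + 16891) + P(3)) = (-12*(-132 + 1/(-108 - 77)))/(√(26 + 16891) + (9 + 3)) = (-12*(-132 + 1/(-185)))/(√16917 + 12) = (-12*(-132 - 1/185))/(12 + √16917) = (-12*(-24421/185))/(12 + √16917) = 293052/(185*(12 + √16917))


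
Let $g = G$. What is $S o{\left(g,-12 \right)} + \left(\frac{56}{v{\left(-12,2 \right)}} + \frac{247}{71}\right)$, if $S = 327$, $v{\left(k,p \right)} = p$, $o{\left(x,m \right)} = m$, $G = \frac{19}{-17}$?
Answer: $- \frac{276369}{71} \approx -3892.5$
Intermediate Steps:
$G = - \frac{19}{17}$ ($G = 19 \left(- \frac{1}{17}\right) = - \frac{19}{17} \approx -1.1176$)
$g = - \frac{19}{17} \approx -1.1176$
$S o{\left(g,-12 \right)} + \left(\frac{56}{v{\left(-12,2 \right)}} + \frac{247}{71}\right) = 327 \left(-12\right) + \left(\frac{56}{2} + \frac{247}{71}\right) = -3924 + \left(56 \cdot \frac{1}{2} + 247 \cdot \frac{1}{71}\right) = -3924 + \left(28 + \frac{247}{71}\right) = -3924 + \frac{2235}{71} = - \frac{276369}{71}$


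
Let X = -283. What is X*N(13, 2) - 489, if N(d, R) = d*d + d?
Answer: -51995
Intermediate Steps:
N(d, R) = d + d**2 (N(d, R) = d**2 + d = d + d**2)
X*N(13, 2) - 489 = -3679*(1 + 13) - 489 = -3679*14 - 489 = -283*182 - 489 = -51506 - 489 = -51995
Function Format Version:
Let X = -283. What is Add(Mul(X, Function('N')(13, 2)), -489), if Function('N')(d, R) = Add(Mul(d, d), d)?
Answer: -51995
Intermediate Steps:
Function('N')(d, R) = Add(d, Pow(d, 2)) (Function('N')(d, R) = Add(Pow(d, 2), d) = Add(d, Pow(d, 2)))
Add(Mul(X, Function('N')(13, 2)), -489) = Add(Mul(-283, Mul(13, Add(1, 13))), -489) = Add(Mul(-283, Mul(13, 14)), -489) = Add(Mul(-283, 182), -489) = Add(-51506, -489) = -51995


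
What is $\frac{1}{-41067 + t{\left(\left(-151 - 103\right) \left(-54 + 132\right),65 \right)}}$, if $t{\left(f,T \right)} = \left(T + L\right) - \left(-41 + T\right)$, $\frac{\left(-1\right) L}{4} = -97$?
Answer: $- \frac{1}{40638} \approx -2.4608 \cdot 10^{-5}$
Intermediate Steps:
$L = 388$ ($L = \left(-4\right) \left(-97\right) = 388$)
$t{\left(f,T \right)} = 429$ ($t{\left(f,T \right)} = \left(T + 388\right) - \left(-41 + T\right) = \left(388 + T\right) - \left(-41 + T\right) = 429$)
$\frac{1}{-41067 + t{\left(\left(-151 - 103\right) \left(-54 + 132\right),65 \right)}} = \frac{1}{-41067 + 429} = \frac{1}{-40638} = - \frac{1}{40638}$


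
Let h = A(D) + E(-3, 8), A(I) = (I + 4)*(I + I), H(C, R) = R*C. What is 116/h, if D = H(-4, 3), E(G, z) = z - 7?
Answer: 116/193 ≈ 0.60104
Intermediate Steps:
H(C, R) = C*R
E(G, z) = -7 + z
D = -12 (D = -4*3 = -12)
A(I) = 2*I*(4 + I) (A(I) = (4 + I)*(2*I) = 2*I*(4 + I))
h = 193 (h = 2*(-12)*(4 - 12) + (-7 + 8) = 2*(-12)*(-8) + 1 = 192 + 1 = 193)
116/h = 116/193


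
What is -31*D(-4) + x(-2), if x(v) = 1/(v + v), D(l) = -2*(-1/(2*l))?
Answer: 15/2 ≈ 7.5000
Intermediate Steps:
D(l) = 1/l (D(l) = -2*(-1/(2*l)) = -(-1)/l = 1/l)
x(v) = 1/(2*v)
-31*D(-4) + x(-2) = -31/(-4) + (½)/(-2) = -31*(-¼) + (½)*(-½) = 31/4 - ¼ = 15/2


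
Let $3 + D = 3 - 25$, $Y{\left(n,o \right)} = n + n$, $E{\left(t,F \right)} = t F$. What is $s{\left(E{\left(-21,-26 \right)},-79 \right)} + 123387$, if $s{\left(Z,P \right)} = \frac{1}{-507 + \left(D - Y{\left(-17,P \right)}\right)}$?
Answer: $\frac{61446725}{498} \approx 1.2339 \cdot 10^{5}$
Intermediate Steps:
$E{\left(t,F \right)} = F t$
$Y{\left(n,o \right)} = 2 n$
$D = -25$ ($D = -3 + \left(3 - 25\right) = -3 - 22 = -25$)
$s{\left(Z,P \right)} = - \frac{1}{498}$ ($s{\left(Z,P \right)} = \frac{1}{-507 - \left(25 + 2 \left(-17\right)\right)} = \frac{1}{-507 - -9} = \frac{1}{-507 + \left(-25 + 34\right)} = \frac{1}{-507 + 9} = \frac{1}{-498} = - \frac{1}{498}$)
$s{\left(E{\left(-21,-26 \right)},-79 \right)} + 123387 = - \frac{1}{498} + 123387 = \frac{61446725}{498}$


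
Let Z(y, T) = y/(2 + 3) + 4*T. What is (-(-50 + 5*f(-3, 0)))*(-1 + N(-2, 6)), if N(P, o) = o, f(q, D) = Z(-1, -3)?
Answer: 555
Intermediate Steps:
Z(y, T) = 4*T + y/5 (Z(y, T) = y/5 + 4*T = 4*T + y/5)
f(q, D) = -61/5 (f(q, D) = 4*(-3) + (⅕)*(-1) = -12 - ⅕ = -61/5)
(-(-50 + 5*f(-3, 0)))*(-1 + N(-2, 6)) = (-5/(1/(-10 - 61/5)))*(-1 + 6) = -5/(1/(-111/5))*5 = -5/(-5/111)*5 = -5*(-111/5)*5 = 111*5 = 555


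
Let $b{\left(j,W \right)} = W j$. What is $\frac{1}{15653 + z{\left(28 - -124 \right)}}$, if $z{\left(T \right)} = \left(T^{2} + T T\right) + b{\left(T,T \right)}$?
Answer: $\frac{1}{84965} \approx 1.177 \cdot 10^{-5}$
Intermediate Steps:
$z{\left(T \right)} = 3 T^{2}$ ($z{\left(T \right)} = \left(T^{2} + T T\right) + T T = \left(T^{2} + T^{2}\right) + T^{2} = 2 T^{2} + T^{2} = 3 T^{2}$)
$\frac{1}{15653 + z{\left(28 - -124 \right)}} = \frac{1}{15653 + 3 \left(28 - -124\right)^{2}} = \frac{1}{15653 + 3 \left(28 + 124\right)^{2}} = \frac{1}{15653 + 3 \cdot 152^{2}} = \frac{1}{15653 + 3 \cdot 23104} = \frac{1}{15653 + 69312} = \frac{1}{84965}$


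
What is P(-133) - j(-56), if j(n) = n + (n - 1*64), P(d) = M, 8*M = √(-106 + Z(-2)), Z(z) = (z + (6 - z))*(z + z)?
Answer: 176 + I*√130/8 ≈ 176.0 + 1.4252*I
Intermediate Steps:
Z(z) = 12*z (Z(z) = 6*(2*z) = 12*z)
M = I*√130/8 (M = √(-106 + 12*(-2))/8 = √(-106 - 24)/8 = √(-130)/8 = (I*√130)/8 = I*√130/8 ≈ 1.4252*I)
P(d) = I*√130/8
j(n) = -64 + 2*n (j(n) = n + (n - 64) = n + (-64 + n) = -64 + 2*n)
P(-133) - j(-56) = I*√130/8 - (-64 + 2*(-56)) = I*√130/8 - (-64 - 112) = I*√130/8 - 1*(-176) = I*√130/8 + 176 = 176 + I*√130/8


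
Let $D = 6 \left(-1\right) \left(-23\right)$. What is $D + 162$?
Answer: $300$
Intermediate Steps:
$D = 138$ ($D = \left(-6\right) \left(-23\right) = 138$)
$D + 162 = 138 + 162 = 300$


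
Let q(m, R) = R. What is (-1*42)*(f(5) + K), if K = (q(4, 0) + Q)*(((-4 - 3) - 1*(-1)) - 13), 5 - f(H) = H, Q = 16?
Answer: 12768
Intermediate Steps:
f(H) = 5 - H
K = -304 (K = (0 + 16)*(((-4 - 3) - 1*(-1)) - 13) = 16*((-7 + 1) - 13) = 16*(-6 - 13) = 16*(-19) = -304)
(-1*42)*(f(5) + K) = (-1*42)*((5 - 1*5) - 304) = -42*((5 - 5) - 304) = -42*(0 - 304) = -42*(-304) = 12768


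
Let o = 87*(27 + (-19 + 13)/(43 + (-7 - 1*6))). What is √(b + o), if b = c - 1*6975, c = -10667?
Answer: 2*I*√95690/5 ≈ 123.74*I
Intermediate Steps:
b = -17642 (b = -10667 - 1*6975 = -10667 - 6975 = -17642)
o = 11658/5 (o = 87*(27 - 6/(43 + (-7 - 6))) = 87*(27 - 6/(43 - 13)) = 87*(27 - 6/30) = 87*(27 - 6*1/30) = 87*(27 - ⅕) = 87*(134/5) = 11658/5 ≈ 2331.6)
√(b + o) = √(-17642 + 11658/5) = √(-76552/5) = 2*I*√95690/5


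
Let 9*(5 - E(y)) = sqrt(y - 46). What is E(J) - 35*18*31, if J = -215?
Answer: -19525 - I*sqrt(29)/3 ≈ -19525.0 - 1.7951*I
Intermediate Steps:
E(y) = 5 - sqrt(-46 + y)/9 (E(y) = 5 - sqrt(y - 46)/9 = 5 - sqrt(-46 + y)/9)
E(J) - 35*18*31 = (5 - sqrt(-46 - 215)/9) - 35*18*31 = (5 - I*sqrt(29)/3) - 630*31 = (5 - I*sqrt(29)/3) - 1*19530 = (5 - I*sqrt(29)/3) - 19530 = -19525 - I*sqrt(29)/3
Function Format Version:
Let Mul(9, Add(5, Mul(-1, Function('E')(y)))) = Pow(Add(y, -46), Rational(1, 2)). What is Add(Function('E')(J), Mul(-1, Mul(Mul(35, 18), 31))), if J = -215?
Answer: Add(-19525, Mul(Rational(-1, 3), I, Pow(29, Rational(1, 2)))) ≈ Add(-19525., Mul(-1.7951, I))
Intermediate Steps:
Function('E')(y) = Add(5, Mul(Rational(-1, 9), Pow(Add(-46, y), Rational(1, 2)))) (Function('E')(y) = Add(5, Mul(Rational(-1, 9), Pow(Add(y, -46), Rational(1, 2)))) = Add(5, Mul(Rational(-1, 9), Pow(Add(-46, y), Rational(1, 2)))))
Add(Function('E')(J), Mul(-1, Mul(Mul(35, 18), 31))) = Add(Add(5, Mul(Rational(-1, 9), Pow(Add(-46, -215), Rational(1, 2)))), Mul(-1, Mul(Mul(35, 18), 31))) = Add(Add(5, Mul(Rational(-1, 9), Pow(-261, Rational(1, 2)))), Mul(-1, Mul(630, 31))) = Add(Add(5, Mul(Rational(-1, 9), Mul(3, I, Pow(29, Rational(1, 2))))), Mul(-1, 19530)) = Add(Add(5, Mul(Rational(-1, 3), I, Pow(29, Rational(1, 2)))), -19530) = Add(-19525, Mul(Rational(-1, 3), I, Pow(29, Rational(1, 2))))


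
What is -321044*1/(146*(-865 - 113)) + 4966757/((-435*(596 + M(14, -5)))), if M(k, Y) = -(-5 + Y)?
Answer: -52046907473/3136695390 ≈ -16.593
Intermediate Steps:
M(k, Y) = 5 - Y
-321044*1/(146*(-865 - 113)) + 4966757/((-435*(596 + M(14, -5)))) = -321044*1/(146*(-865 - 113)) + 4966757/((-435*(596 + (5 - 1*(-5))))) = -321044/(146*(-978)) + 4966757/((-435*(596 + (5 + 5)))) = -321044/(-142788) + 4966757/((-435*(596 + 10))) = -321044*(-1/142788) + 4966757/((-435*606)) = 80261/35697 + 4966757/(-263610) = 80261/35697 + 4966757*(-1/263610) = 80261/35697 - 4966757/263610 = -52046907473/3136695390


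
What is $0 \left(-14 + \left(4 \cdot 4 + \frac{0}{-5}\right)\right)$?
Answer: $0$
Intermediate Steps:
$0 \left(-14 + \left(4 \cdot 4 + \frac{0}{-5}\right)\right) = 0 \left(-14 + \left(16 + 0 \left(- \frac{1}{5}\right)\right)\right) = 0 \left(-14 + \left(16 + 0\right)\right) = 0 \left(-14 + 16\right) = 0 \cdot 2 = 0$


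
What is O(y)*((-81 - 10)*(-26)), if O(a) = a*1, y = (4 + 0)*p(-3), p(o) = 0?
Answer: 0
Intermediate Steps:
y = 0 (y = (4 + 0)*0 = 4*0 = 0)
O(a) = a
O(y)*((-81 - 10)*(-26)) = 0*((-81 - 10)*(-26)) = 0*(-91*(-26)) = 0*2366 = 0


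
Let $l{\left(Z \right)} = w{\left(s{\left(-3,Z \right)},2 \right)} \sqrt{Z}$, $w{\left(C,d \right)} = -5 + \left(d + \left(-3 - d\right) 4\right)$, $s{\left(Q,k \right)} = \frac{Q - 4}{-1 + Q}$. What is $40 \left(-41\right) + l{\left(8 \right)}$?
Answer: $-1640 - 46 \sqrt{2} \approx -1705.1$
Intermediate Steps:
$s{\left(Q,k \right)} = \frac{-4 + Q}{-1 + Q}$
$w{\left(C,d \right)} = -17 - 3 d$ ($w{\left(C,d \right)} = -5 - \left(12 + 3 d\right) = -17 - 3 d$)
$l{\left(Z \right)} = - 23 \sqrt{Z}$ ($l{\left(Z \right)} = \left(-17 - 6\right) \sqrt{Z} = - 23 \sqrt{Z}$)
$40 \left(-41\right) + l{\left(8 \right)} = 40 \left(-41\right) - 23 \sqrt{8} = -1640 - 23 \cdot 2 \sqrt{2} = -1640 - 46 \sqrt{2}$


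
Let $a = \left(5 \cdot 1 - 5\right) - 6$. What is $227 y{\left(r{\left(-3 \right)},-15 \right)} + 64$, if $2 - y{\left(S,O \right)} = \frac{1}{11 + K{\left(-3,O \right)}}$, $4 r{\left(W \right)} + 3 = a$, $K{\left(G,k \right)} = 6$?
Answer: $\frac{8579}{17} \approx 504.65$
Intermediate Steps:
$a = -6$ ($a = \left(5 - 5\right) - 6 = 0 - 6 = -6$)
$r{\left(W \right)} = - \frac{9}{4}$ ($r{\left(W \right)} = - \frac{3}{4} + \frac{1}{4} \left(-6\right) = - \frac{3}{4} - \frac{3}{2} = - \frac{9}{4}$)
$y{\left(S,O \right)} = \frac{33}{17}$ ($y{\left(S,O \right)} = 2 - \frac{1}{11 + 6} = 2 - \frac{1}{17} = \frac{33}{17}$)
$227 y{\left(r{\left(-3 \right)},-15 \right)} + 64 = 227 \cdot \frac{33}{17} + 64 = \frac{7491}{17} + 64 = \frac{8579}{17}$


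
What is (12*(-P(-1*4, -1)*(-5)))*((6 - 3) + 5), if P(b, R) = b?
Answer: -1920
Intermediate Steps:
(12*(-P(-1*4, -1)*(-5)))*((6 - 3) + 5) = (12*(-(-1)*4*(-5)))*((6 - 3) + 5) = (12*(-1*(-4)*(-5)))*(3 + 5) = (12*(4*(-5)))*8 = (12*(-20))*8 = -240*8 = -1920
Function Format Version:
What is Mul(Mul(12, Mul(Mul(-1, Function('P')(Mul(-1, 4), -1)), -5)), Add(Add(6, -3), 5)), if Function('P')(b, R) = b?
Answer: -1920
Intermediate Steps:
Mul(Mul(12, Mul(Mul(-1, Function('P')(Mul(-1, 4), -1)), -5)), Add(Add(6, -3), 5)) = Mul(Mul(12, Mul(Mul(-1, Mul(-1, 4)), -5)), Add(Add(6, -3), 5)) = Mul(Mul(12, Mul(Mul(-1, -4), -5)), Add(3, 5)) = Mul(Mul(12, Mul(4, -5)), 8) = Mul(Mul(12, -20), 8) = Mul(-240, 8) = -1920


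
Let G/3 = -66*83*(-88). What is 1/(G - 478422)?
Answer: 1/967770 ≈ 1.0333e-6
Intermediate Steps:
G = 1446192 (G = 3*(-66*83*(-88)) = 3*(-5478*(-88)) = 3*482064 = 1446192)
1/(G - 478422) = 1/(1446192 - 478422) = 1/967770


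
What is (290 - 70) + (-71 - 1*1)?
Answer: 148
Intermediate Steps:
(290 - 70) + (-71 - 1*1) = 220 + (-71 - 1) = 220 - 72 = 148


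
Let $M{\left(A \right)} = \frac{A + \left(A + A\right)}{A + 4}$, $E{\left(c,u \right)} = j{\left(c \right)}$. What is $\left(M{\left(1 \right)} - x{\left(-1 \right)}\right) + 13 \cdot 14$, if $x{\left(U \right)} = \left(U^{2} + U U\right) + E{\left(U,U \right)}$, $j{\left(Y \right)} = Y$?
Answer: $\frac{908}{5} \approx 181.6$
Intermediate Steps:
$E{\left(c,u \right)} = c$
$x{\left(U \right)} = U + 2 U^{2}$ ($x{\left(U \right)} = \left(U^{2} + U U\right) + U = \left(U^{2} + U^{2}\right) + U = 2 U^{2} + U = U + 2 U^{2}$)
$M{\left(A \right)} = \frac{3 A}{4 + A}$ ($M{\left(A \right)} = \frac{A + 2 A}{4 + A} = \frac{3 A}{4 + A}$)
$\left(M{\left(1 \right)} - x{\left(-1 \right)}\right) + 13 \cdot 14 = \left(3 \cdot 1 \frac{1}{4 + 1} - - (1 + 2 \left(-1\right))\right) + 13 \cdot 14 = \left(3 \cdot 1 \cdot \frac{1}{5} - - (1 - 2)\right) + 182 = \left(3 \cdot 1 \cdot \frac{1}{5} - \left(-1\right) \left(-1\right)\right) + 182 = \left(\frac{3}{5} - 1\right) + 182 = - \frac{2}{5} + 182 = \frac{908}{5}$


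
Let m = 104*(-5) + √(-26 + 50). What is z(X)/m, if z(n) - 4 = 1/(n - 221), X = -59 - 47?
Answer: -84955/11051619 - 1307*√6/44206476 ≈ -0.0077595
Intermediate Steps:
X = -106
z(n) = 4 + 1/(-221 + n) (z(n) = 4 + 1/(n - 221) = 4 + 1/(-221 + n))
m = -520 + 2*√6 (m = -520 + √24 = -520 + 2*√6 ≈ -515.10)
z(X)/m = ((-883 + 4*(-106))/(-221 - 106))/(-520 + 2*√6) = ((-883 - 424)/(-327))/(-520 + 2*√6) = (-1/327*(-1307))/(-520 + 2*√6) = 1307/(327*(-520 + 2*√6))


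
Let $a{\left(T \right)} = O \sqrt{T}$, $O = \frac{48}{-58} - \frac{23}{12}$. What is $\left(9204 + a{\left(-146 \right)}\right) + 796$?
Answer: $10000 - \frac{955 i \sqrt{146}}{348} \approx 10000.0 - 33.159 i$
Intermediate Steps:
$O = - \frac{955}{348}$ ($O = 48 \left(- \frac{1}{58}\right) - \frac{23}{12} = - \frac{24}{29} - \frac{23}{12} = - \frac{955}{348} \approx -2.7443$)
$a{\left(T \right)} = - \frac{955 \sqrt{T}}{348}$
$\left(9204 + a{\left(-146 \right)}\right) + 796 = \left(9204 - \frac{955 \sqrt{-146}}{348}\right) + 796 = \left(9204 - \frac{955 i \sqrt{146}}{348}\right) + 796 = 10000 - \frac{955 i \sqrt{146}}{348}$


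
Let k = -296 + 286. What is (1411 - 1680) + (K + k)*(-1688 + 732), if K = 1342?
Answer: -1273661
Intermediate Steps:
k = -10
(1411 - 1680) + (K + k)*(-1688 + 732) = (1411 - 1680) + (1342 - 10)*(-1688 + 732) = -269 + 1332*(-956) = -269 - 1273392 = -1273661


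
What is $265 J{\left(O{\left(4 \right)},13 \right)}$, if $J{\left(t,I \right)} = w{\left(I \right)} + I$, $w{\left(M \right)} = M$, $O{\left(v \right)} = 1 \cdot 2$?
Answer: $6890$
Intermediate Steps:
$O{\left(v \right)} = 2$
$J{\left(t,I \right)} = 2 I$ ($J{\left(t,I \right)} = I + I = 2 I$)
$265 J{\left(O{\left(4 \right)},13 \right)} = 265 \cdot 2 \cdot 13 = 265 \cdot 26 = 6890$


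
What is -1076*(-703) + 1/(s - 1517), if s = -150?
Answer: 1260965475/1667 ≈ 7.5643e+5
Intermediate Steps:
-1076*(-703) + 1/(s - 1517) = -1076*(-703) + 1/(-150 - 1517) = 756428 + 1/(-1667) = 756428 - 1/1667 = 1260965475/1667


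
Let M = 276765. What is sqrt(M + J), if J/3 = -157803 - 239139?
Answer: I*sqrt(914061) ≈ 956.07*I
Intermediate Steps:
J = -1190826 (J = 3*(-157803 - 239139) = 3*(-396942) = -1190826)
sqrt(M + J) = sqrt(276765 - 1190826) = sqrt(-914061) = I*sqrt(914061)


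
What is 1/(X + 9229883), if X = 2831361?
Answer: 1/12061244 ≈ 8.2910e-8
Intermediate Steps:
1/(X + 9229883) = 1/(2831361 + 9229883) = 1/12061244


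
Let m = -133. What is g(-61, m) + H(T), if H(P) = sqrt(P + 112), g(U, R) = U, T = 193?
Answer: -61 + sqrt(305) ≈ -43.536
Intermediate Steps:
H(P) = sqrt(112 + P)
g(-61, m) + H(T) = -61 + sqrt(112 + 193) = -61 + sqrt(305)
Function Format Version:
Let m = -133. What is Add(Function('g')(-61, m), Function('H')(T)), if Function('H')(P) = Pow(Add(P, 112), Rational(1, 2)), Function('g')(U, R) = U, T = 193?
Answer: Add(-61, Pow(305, Rational(1, 2))) ≈ -43.536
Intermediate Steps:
Function('H')(P) = Pow(Add(112, P), Rational(1, 2))
Add(Function('g')(-61, m), Function('H')(T)) = Add(-61, Pow(Add(112, 193), Rational(1, 2))) = Add(-61, Pow(305, Rational(1, 2)))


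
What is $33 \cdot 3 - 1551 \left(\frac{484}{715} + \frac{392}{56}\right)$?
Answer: $- \frac{767514}{65} \approx -11808.0$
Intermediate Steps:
$33 \cdot 3 - 1551 \left(\frac{484}{715} + \frac{392}{56}\right) = 99 - 1551 \left(484 \cdot \frac{1}{715} + 392 \cdot \frac{1}{56}\right) = 99 - 1551 \left(\frac{44}{65} + 7\right) = 99 - \frac{773949}{65} = - \frac{767514}{65}$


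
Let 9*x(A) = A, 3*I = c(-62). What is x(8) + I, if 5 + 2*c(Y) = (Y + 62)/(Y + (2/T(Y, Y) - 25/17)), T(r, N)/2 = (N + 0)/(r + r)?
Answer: 1/18 ≈ 0.055556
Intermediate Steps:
T(r, N) = N/r (T(r, N) = 2*((N + 0)/(r + r)) = 2*(N/((2*r))) = 2*(N*(1/(2*r))) = 2*(N/(2*r)) = N/r)
c(Y) = -5/2 + (62 + Y)/(2*(9/17 + Y)) (c(Y) = -5/2 + ((Y + 62)/(Y + (2/((Y/Y)) - 25/17)))/2 = -5/2 + ((62 + Y)/(Y + (2/1 - 25*1/17)))/2 = -5/2 + ((62 + Y)/(Y + (2*1 - 25/17)))/2 = -5/2 + ((62 + Y)/(Y + (2 - 25/17)))/2 = -5/2 + ((62 + Y)/(Y + 9/17))/2 = -5/2 + ((62 + Y)/(9/17 + Y))/2 = -5/2 + (62 + Y)/(2*(9/17 + Y)))
I = -⅚ (I = ((1009 - 68*(-62))/(2*(9 + 17*(-62))))/3 = ((1009 + 4216)/(2*(9 - 1054)))/3 = ((½)*5225/(-1045))/3 = ((½)*(-1/1045)*5225)/3 = (⅓)*(-5/2) = -⅚ ≈ -0.83333)
x(A) = A/9
x(8) + I = (⅑)*8 - ⅚ = 8/9 - ⅚ = 1/18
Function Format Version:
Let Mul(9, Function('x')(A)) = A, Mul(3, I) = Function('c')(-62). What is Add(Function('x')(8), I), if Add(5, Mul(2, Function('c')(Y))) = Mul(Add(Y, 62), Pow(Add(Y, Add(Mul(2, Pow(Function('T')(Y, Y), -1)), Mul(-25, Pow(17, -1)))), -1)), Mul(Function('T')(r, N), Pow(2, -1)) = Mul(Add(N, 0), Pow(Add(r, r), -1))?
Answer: Rational(1, 18) ≈ 0.055556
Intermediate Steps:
Function('T')(r, N) = Mul(N, Pow(r, -1)) (Function('T')(r, N) = Mul(2, Mul(Add(N, 0), Pow(Add(r, r), -1))) = Mul(2, Mul(N, Pow(Mul(2, r), -1))) = Mul(2, Mul(N, Mul(Rational(1, 2), Pow(r, -1)))) = Mul(2, Mul(Rational(1, 2), N, Pow(r, -1))) = Mul(N, Pow(r, -1)))
Function('c')(Y) = Add(Rational(-5, 2), Mul(Rational(1, 2), Pow(Add(Rational(9, 17), Y), -1), Add(62, Y))) (Function('c')(Y) = Add(Rational(-5, 2), Mul(Rational(1, 2), Mul(Add(Y, 62), Pow(Add(Y, Add(Mul(2, Pow(Mul(Y, Pow(Y, -1)), -1)), Mul(-25, Pow(17, -1)))), -1)))) = Add(Rational(-5, 2), Mul(Rational(1, 2), Mul(Add(62, Y), Pow(Add(Y, Add(Mul(2, Pow(1, -1)), Mul(-25, Rational(1, 17)))), -1)))) = Add(Rational(-5, 2), Mul(Rational(1, 2), Mul(Add(62, Y), Pow(Add(Y, Add(Mul(2, 1), Rational(-25, 17))), -1)))) = Add(Rational(-5, 2), Mul(Rational(1, 2), Mul(Add(62, Y), Pow(Add(Y, Add(2, Rational(-25, 17))), -1)))) = Add(Rational(-5, 2), Mul(Rational(1, 2), Mul(Add(62, Y), Pow(Add(Y, Rational(9, 17)), -1)))) = Add(Rational(-5, 2), Mul(Rational(1, 2), Mul(Add(62, Y), Pow(Add(Rational(9, 17), Y), -1)))) = Add(Rational(-5, 2), Mul(Rational(1, 2), Mul(Pow(Add(Rational(9, 17), Y), -1), Add(62, Y)))) = Add(Rational(-5, 2), Mul(Rational(1, 2), Pow(Add(Rational(9, 17), Y), -1), Add(62, Y))))
I = Rational(-5, 6) (I = Mul(Rational(1, 3), Mul(Rational(1, 2), Pow(Add(9, Mul(17, -62)), -1), Add(1009, Mul(-68, -62)))) = Mul(Rational(1, 3), Mul(Rational(1, 2), Pow(Add(9, -1054), -1), Add(1009, 4216))) = Mul(Rational(1, 3), Mul(Rational(1, 2), Pow(-1045, -1), 5225)) = Mul(Rational(1, 3), Mul(Rational(1, 2), Rational(-1, 1045), 5225)) = Mul(Rational(1, 3), Rational(-5, 2)) = Rational(-5, 6) ≈ -0.83333)
Function('x')(A) = Mul(Rational(1, 9), A)
Add(Function('x')(8), I) = Add(Mul(Rational(1, 9), 8), Rational(-5, 6)) = Add(Rational(8, 9), Rational(-5, 6)) = Rational(1, 18)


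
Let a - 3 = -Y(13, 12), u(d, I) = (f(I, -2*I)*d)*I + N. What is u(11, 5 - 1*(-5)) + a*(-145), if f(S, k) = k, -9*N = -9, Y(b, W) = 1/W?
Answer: -31463/12 ≈ -2621.9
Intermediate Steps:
N = 1 (N = -⅑*(-9) = 1)
u(d, I) = 1 - 2*d*I² (u(d, I) = ((-2*I)*d)*I + 1 = (-2*I*d)*I + 1 = -2*d*I² + 1 = 1 - 2*d*I²)
a = 35/12 (a = 3 - 1/12 = 35/12 ≈ 2.9167)
u(11, 5 - 1*(-5)) + a*(-145) = (1 - 2*11*(5 - 1*(-5))²) + (35/12)*(-145) = (1 - 2*11*(5 + 5)²) - 5075/12 = (1 - 2*11*10²) - 5075/12 = (1 - 2*11*100) - 5075/12 = (1 - 2200) - 5075/12 = -2199 - 5075/12 = -31463/12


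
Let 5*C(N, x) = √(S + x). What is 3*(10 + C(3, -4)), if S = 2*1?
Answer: 30 + 3*I*√2/5 ≈ 30.0 + 0.84853*I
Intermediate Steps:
S = 2
C(N, x) = √(2 + x)/5
3*(10 + C(3, -4)) = 3*(10 + √(2 - 4)/5) = 3*(10 + √(-2)/5) = 3*(10 + (I*√2)/5) = 3*(10 + I*√2/5) = 30 + 3*I*√2/5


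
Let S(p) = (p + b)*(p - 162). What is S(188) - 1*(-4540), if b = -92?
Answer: 7036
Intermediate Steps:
S(p) = (-162 + p)*(-92 + p) (S(p) = (p - 92)*(p - 162) = (-92 + p)*(-162 + p) = (-162 + p)*(-92 + p))
S(188) - 1*(-4540) = (14904 + 188² - 254*188) - 1*(-4540) = (14904 + 35344 - 47752) + 4540 = 2496 + 4540 = 7036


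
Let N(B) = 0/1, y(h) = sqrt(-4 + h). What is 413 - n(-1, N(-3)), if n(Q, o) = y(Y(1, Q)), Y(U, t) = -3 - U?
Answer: 413 - 2*I*sqrt(2) ≈ 413.0 - 2.8284*I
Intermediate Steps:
N(B) = 0 (N(B) = 0*1 = 0)
n(Q, o) = 2*I*sqrt(2) (n(Q, o) = sqrt(-4 + (-3 - 1*1)) = sqrt(-4 + (-3 - 1)) = sqrt(-4 - 4) = sqrt(-8) = 2*I*sqrt(2))
413 - n(-1, N(-3)) = 413 - 2*I*sqrt(2)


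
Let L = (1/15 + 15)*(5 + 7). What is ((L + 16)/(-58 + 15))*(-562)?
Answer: 553008/215 ≈ 2572.1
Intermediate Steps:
L = 904/5 (L = (1/15 + 15)*12 = (226/15)*12 = 904/5 ≈ 180.80)
((L + 16)/(-58 + 15))*(-562) = ((904/5 + 16)/(-58 + 15))*(-562) = ((984/5)/(-43))*(-562) = ((984/5)*(-1/43))*(-562) = -984/215*(-562) = 553008/215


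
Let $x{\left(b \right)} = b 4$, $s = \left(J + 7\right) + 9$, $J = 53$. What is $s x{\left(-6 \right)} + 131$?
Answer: $-1525$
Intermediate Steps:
$s = 69$ ($s = \left(53 + 7\right) + 9 = 60 + 9 = 69$)
$x{\left(b \right)} = 4 b$
$s x{\left(-6 \right)} + 131 = 69 \cdot 4 \left(-6\right) + 131 = 69 \left(-24\right) + 131 = -1656 + 131 = -1525$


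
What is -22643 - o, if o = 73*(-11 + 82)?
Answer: -27826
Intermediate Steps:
o = 5183 (o = 73*71 = 5183)
-22643 - o = -22643 - 1*5183 = -22643 - 5183 = -27826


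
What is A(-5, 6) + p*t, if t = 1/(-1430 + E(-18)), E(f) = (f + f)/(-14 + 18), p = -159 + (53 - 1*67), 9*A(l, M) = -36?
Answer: -5583/1439 ≈ -3.8798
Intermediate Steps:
A(l, M) = -4 (A(l, M) = (⅑)*(-36) = -4)
p = -173 (p = -159 + (53 - 67) = -159 - 14 = -173)
E(f) = f/2 (E(f) = (2*f)/4 = (2*f)*(¼) = f/2)
t = -1/1439 (t = 1/(-1430 + (½)*(-18)) = 1/(-1430 - 9) = 1/(-1439) = -1/1439 ≈ -0.00069493)
A(-5, 6) + p*t = -4 - 173*(-1/1439) = -4 + 173/1439 = -5583/1439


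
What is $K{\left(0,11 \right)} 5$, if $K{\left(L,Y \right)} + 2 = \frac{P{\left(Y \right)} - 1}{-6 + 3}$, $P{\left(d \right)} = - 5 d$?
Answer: $\frac{250}{3} \approx 83.333$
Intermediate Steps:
$K{\left(L,Y \right)} = - \frac{5}{3} + \frac{5 Y}{3}$ ($K{\left(L,Y \right)} = -2 + \frac{- 5 Y - 1}{-6 + 3} = -2 + \frac{-1 - 5 Y}{-3} = -2 + \left(-1 - 5 Y\right) \left(- \frac{1}{3}\right) = -2 + \left(\frac{1}{3} + \frac{5 Y}{3}\right) = - \frac{5}{3} + \frac{5 Y}{3}$)
$K{\left(0,11 \right)} 5 = \left(- \frac{5}{3} + \frac{5}{3} \cdot 11\right) 5 = \left(- \frac{5}{3} + \frac{55}{3}\right) 5 = \frac{50}{3} \cdot 5 = \frac{250}{3}$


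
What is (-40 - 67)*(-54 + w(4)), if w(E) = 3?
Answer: 5457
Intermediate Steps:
(-40 - 67)*(-54 + w(4)) = (-40 - 67)*(-54 + 3) = -107*(-51) = 5457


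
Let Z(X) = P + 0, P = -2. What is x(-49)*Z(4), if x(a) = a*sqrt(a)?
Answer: 686*I ≈ 686.0*I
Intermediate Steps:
x(a) = a**(3/2)
Z(X) = -2 (Z(X) = -2 + 0 = -2)
x(-49)*Z(4) = (-49)**(3/2)*(-2) = -343*I*(-2) = 686*I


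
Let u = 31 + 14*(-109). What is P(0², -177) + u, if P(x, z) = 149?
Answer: -1346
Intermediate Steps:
u = -1495 (u = 31 - 1526 = -1495)
P(0², -177) + u = 149 - 1495 = -1346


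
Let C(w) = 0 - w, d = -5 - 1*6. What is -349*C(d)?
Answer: -3839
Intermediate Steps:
d = -11 (d = -5 - 6 = -11)
C(w) = -w
-349*C(d) = -(-349)*(-11) = -349*11 = -3839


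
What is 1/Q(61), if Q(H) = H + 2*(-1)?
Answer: 1/59 ≈ 0.016949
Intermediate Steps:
Q(H) = -2 + H (Q(H) = H - 2 = -2 + H)
1/Q(61) = 1/(-2 + 61) = 1/59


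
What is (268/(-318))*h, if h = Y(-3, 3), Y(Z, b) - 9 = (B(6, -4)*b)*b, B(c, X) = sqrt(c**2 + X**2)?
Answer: -402/53 - 804*sqrt(13)/53 ≈ -62.280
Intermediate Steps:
B(c, X) = sqrt(X**2 + c**2)
Y(Z, b) = 9 + 2*sqrt(13)*b**2 (Y(Z, b) = 9 + (sqrt((-4)**2 + 6**2)*b)*b = 9 + (sqrt(16 + 36)*b)*b = 9 + (sqrt(52)*b)*b = 9 + ((2*sqrt(13))*b)*b = 9 + (2*b*sqrt(13))*b = 9 + 2*sqrt(13)*b**2)
h = 9 + 18*sqrt(13) (h = 9 + 2*sqrt(13)*3**2 = 9 + 2*sqrt(13)*9 = 9 + 18*sqrt(13) ≈ 73.900)
(268/(-318))*h = (268/(-318))*(9 + 18*sqrt(13)) = (268*(-1/318))*(9 + 18*sqrt(13)) = -134*(9 + 18*sqrt(13))/159 = -402/53 - 804*sqrt(13)/53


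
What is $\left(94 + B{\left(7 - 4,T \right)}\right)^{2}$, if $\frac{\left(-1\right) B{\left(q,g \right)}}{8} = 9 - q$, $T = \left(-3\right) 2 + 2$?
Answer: $2116$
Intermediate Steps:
$T = -4$ ($T = -6 + 2 = -4$)
$B{\left(q,g \right)} = -72 + 8 q$ ($B{\left(q,g \right)} = - 8 \left(9 - q\right) = -72 + 8 q$)
$\left(94 + B{\left(7 - 4,T \right)}\right)^{2} = \left(94 - \left(72 - 8 \left(7 - 4\right)\right)\right)^{2} = \left(94 + \left(-72 + 8 \cdot 3\right)\right)^{2} = \left(94 + \left(-72 + 24\right)\right)^{2} = \left(94 - 48\right)^{2} = 46^{2} = 2116$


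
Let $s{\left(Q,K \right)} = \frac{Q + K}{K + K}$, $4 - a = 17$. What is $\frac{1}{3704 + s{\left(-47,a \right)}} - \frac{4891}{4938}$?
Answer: $- \frac{58898492}{59480679} \approx -0.99021$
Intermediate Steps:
$a = -13$ ($a = 4 - 17 = -13$)
$s{\left(Q,K \right)} = \frac{K + Q}{2 K}$
$\frac{1}{3704 + s{\left(-47,a \right)}} - \frac{4891}{4938} = \frac{1}{3704 + \frac{-13 - 47}{2 \left(-13\right)}} - \frac{4891}{4938} = \frac{1}{3704 + \frac{1}{2} \left(- \frac{1}{13}\right) \left(-60\right)} - 4891 \cdot \frac{1}{4938} = \frac{1}{3704 + \frac{30}{13}} - \frac{4891}{4938} = \frac{1}{\frac{48182}{13}} - \frac{4891}{4938} = \frac{13}{48182} - \frac{4891}{4938} = - \frac{58898492}{59480679}$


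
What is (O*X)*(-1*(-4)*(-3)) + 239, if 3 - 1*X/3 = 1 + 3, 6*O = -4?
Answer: 215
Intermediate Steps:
O = -⅔ (O = (⅙)*(-4) = -⅔ ≈ -0.66667)
X = -3 (X = 9 - 3*(1 + 3) = 9 - 3*4 = 9 - 12 = -3)
(O*X)*(-1*(-4)*(-3)) + 239 = (-⅔*(-3))*(-1*(-4)*(-3)) + 239 = 2*(4*(-3)) + 239 = 2*(-12) + 239 = -24 + 239 = 215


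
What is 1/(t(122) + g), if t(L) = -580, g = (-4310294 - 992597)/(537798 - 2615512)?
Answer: -2077714/1199771229 ≈ -0.0017318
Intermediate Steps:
g = 5302891/2077714 (g = -5302891/(-2077714) = -5302891*(-1/2077714) = 5302891/2077714 ≈ 2.5523)
1/(t(122) + g) = 1/(-580 + 5302891/2077714) = 1/(-1199771229/2077714) = -2077714/1199771229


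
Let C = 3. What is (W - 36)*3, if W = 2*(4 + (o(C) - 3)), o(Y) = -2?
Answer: -114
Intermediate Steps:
W = -2 (W = 2*(4 + (-2 - 3)) = 2*(4 - 5) = 2*(-1) = -2)
(W - 36)*3 = (-2 - 36)*3 = -38*3 = -114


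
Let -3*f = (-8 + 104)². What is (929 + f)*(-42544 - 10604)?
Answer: 113896164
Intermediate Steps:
f = -3072 (f = -(-8 + 104)²/3 = -⅓*96² = -⅓*9216 = -3072)
(929 + f)*(-42544 - 10604) = (929 - 3072)*(-42544 - 10604) = -2143*(-53148) = 113896164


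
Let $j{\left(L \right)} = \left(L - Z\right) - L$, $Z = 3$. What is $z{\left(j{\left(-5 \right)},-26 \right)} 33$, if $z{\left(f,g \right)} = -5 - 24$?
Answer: $-957$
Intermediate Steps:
$j{\left(L \right)} = -3$ ($j{\left(L \right)} = \left(L - 3\right) - L = \left(-3 + L\right) - L = -3$)
$z{\left(f,g \right)} = -29$ ($z{\left(f,g \right)} = -5 - 24 = -29$)
$z{\left(j{\left(-5 \right)},-26 \right)} 33 = \left(-29\right) 33 = -957$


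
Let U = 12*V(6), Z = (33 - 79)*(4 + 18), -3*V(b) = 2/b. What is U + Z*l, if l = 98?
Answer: -297532/3 ≈ -99177.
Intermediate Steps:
V(b) = -2/(3*b)
Z = -1012 (Z = -46*22 = -1012)
U = -4/3 (U = 12*(-⅔/6) = 12*(-⅔*⅙) = 12*(-⅑) = -4/3 ≈ -1.3333)
U + Z*l = -4/3 - 1012*98 = -4/3 - 99176 = -297532/3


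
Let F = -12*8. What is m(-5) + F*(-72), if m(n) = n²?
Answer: 6937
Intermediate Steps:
F = -96
m(-5) + F*(-72) = (-5)² - 96*(-72) = 25 + 6912 = 6937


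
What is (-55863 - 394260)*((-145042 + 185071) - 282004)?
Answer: 108918512925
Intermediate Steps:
(-55863 - 394260)*((-145042 + 185071) - 282004) = -450123*(40029 - 282004) = -450123*(-241975) = 108918512925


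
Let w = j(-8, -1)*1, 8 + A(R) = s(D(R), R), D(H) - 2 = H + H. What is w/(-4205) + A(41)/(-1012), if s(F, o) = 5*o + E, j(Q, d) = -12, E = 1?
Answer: -37293/193430 ≈ -0.19280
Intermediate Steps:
D(H) = 2 + 2*H (D(H) = 2 + (H + H) = 2 + 2*H)
s(F, o) = 1 + 5*o (s(F, o) = 5*o + 1 = 1 + 5*o)
A(R) = -7 + 5*R (A(R) = -8 + (1 + 5*R) = -7 + 5*R)
w = -12 (w = -12*1 = -12)
w/(-4205) + A(41)/(-1012) = -12/(-4205) + (-7 + 5*41)/(-1012) = -12*(-1/4205) + (-7 + 205)*(-1/1012) = 12/4205 + 198*(-1/1012) = 12/4205 - 9/46 = -37293/193430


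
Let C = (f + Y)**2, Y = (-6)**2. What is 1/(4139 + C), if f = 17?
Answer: 1/6948 ≈ 0.00014393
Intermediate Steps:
Y = 36
C = 2809 (C = (17 + 36)**2 = 53**2 = 2809)
1/(4139 + C) = 1/(4139 + 2809) = 1/6948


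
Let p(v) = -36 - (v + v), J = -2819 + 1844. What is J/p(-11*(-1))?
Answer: 975/58 ≈ 16.810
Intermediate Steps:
J = -975
p(v) = -36 - 2*v
J/p(-11*(-1)) = -975/(-36 - (-22)*(-1)) = -975/(-36 - 2*11) = -975/(-36 - 22) = -975/(-58) = -975*(-1/58) = 975/58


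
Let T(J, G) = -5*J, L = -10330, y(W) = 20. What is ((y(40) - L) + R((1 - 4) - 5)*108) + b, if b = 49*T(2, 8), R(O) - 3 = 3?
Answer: 10508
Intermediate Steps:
R(O) = 6 (R(O) = 3 + 3 = 6)
b = -490 (b = 49*(-5*2) = 49*(-10) = -490)
((y(40) - L) + R((1 - 4) - 5)*108) + b = ((20 - 1*(-10330)) + 6*108) - 490 = ((20 + 10330) + 648) - 490 = (10350 + 648) - 490 = 10998 - 490 = 10508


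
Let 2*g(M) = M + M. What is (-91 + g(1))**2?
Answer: 8100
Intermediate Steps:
g(M) = M (g(M) = (M + M)/2 = (2*M)/2 = M)
(-91 + g(1))**2 = (-91 + 1)**2 = (-90)**2 = 8100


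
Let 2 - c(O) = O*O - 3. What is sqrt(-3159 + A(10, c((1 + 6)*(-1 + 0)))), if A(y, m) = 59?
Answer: 10*I*sqrt(31) ≈ 55.678*I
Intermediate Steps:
c(O) = 5 - O**2 (c(O) = 2 - (O*O - 3) = 2 - (O**2 - 3) = 2 - (-3 + O**2) = 2 + (3 - O**2) = 5 - O**2)
sqrt(-3159 + A(10, c((1 + 6)*(-1 + 0)))) = sqrt(-3159 + 59) = sqrt(-3100) = 10*I*sqrt(31)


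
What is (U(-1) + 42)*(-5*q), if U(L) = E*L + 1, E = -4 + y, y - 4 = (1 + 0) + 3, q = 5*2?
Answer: -1950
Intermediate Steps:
q = 10
y = 8 (y = 4 + ((1 + 0) + 3) = 4 + (1 + 3) = 4 + 4 = 8)
E = 4 (E = -4 + 8 = 4)
U(L) = 1 + 4*L (U(L) = 4*L + 1 = 1 + 4*L)
(U(-1) + 42)*(-5*q) = ((1 + 4*(-1)) + 42)*(-5*10) = ((1 - 4) + 42)*(-50) = (-3 + 42)*(-50) = 39*(-50) = -1950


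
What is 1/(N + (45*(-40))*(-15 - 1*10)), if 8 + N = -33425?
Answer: 1/11567 ≈ 8.6453e-5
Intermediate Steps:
N = -33433 (N = -8 - 33425 = -33433)
1/(N + (45*(-40))*(-15 - 1*10)) = 1/(-33433 + (45*(-40))*(-15 - 1*10)) = 1/(-33433 - 1800*(-15 - 10)) = 1/(-33433 - 1800*(-25)) = 1/(-33433 + 45000) = 1/11567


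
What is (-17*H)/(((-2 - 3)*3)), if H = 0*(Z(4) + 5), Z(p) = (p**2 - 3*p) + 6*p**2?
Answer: 0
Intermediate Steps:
Z(p) = -3*p + 7*p**2
H = 0 (H = 0*(4*(-3 + 7*4) + 5) = 0*(4*(-3 + 28) + 5) = 0*(4*25 + 5) = 0*(100 + 5) = 0*105 = 0)
(-17*H)/(((-2 - 3)*3)) = (-17*0)/(((-2 - 3)*3)) = 0/((-5*3)) = 0/(-15) = 0*(-1/15) = 0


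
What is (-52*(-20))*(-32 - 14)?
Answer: -47840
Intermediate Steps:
(-52*(-20))*(-32 - 14) = 1040*(-46) = -47840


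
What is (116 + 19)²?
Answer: 18225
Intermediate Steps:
(116 + 19)² = 135² = 18225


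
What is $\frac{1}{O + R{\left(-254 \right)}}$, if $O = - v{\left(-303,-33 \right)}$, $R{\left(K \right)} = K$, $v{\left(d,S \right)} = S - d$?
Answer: $- \frac{1}{524} \approx -0.0019084$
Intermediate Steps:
$O = -270$ ($O = - (-33 - -303) = - (-33 + 303) = \left(-1\right) 270 = -270$)
$\frac{1}{O + R{\left(-254 \right)}} = \frac{1}{-270 - 254} = \frac{1}{-524} = - \frac{1}{524}$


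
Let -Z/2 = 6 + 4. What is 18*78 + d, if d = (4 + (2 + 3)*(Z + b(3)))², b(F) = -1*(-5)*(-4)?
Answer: 39820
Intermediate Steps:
b(F) = -20 (b(F) = 5*(-4) = -20)
Z = -20 (Z = -2*(6 + 4) = -2*10 = -20)
d = 38416 (d = (4 + (2 + 3)*(-20 - 20))² = (4 + 5*(-40))² = (4 - 200)² = (-196)² = 38416)
18*78 + d = 18*78 + 38416 = 1404 + 38416 = 39820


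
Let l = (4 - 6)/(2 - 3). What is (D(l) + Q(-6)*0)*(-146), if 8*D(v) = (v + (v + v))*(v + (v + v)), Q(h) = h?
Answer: -657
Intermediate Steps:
l = 2 (l = -2/(-1) = -2*(-1) = 2)
D(v) = 9*v²/8 (D(v) = ((v + (v + v))*(v + (v + v)))/8 = ((v + 2*v)*(v + 2*v))/8 = ((3*v)*(3*v))/8 = (9*v²)/8 = 9*v²/8)
(D(l) + Q(-6)*0)*(-146) = ((9/8)*2² - 6*0)*(-146) = ((9/8)*4 + 0)*(-146) = (9/2 + 0)*(-146) = (9/2)*(-146) = -657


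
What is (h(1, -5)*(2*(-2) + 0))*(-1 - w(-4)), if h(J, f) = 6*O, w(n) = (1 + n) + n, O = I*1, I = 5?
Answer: -720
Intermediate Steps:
O = 5 (O = 5*1 = 5)
w(n) = 1 + 2*n
h(J, f) = 30 (h(J, f) = 6*5 = 30)
(h(1, -5)*(2*(-2) + 0))*(-1 - w(-4)) = (30*(2*(-2) + 0))*(-1 - (1 + 2*(-4))) = (30*(-4 + 0))*(-1 - (1 - 8)) = (30*(-4))*(-1 - 1*(-7)) = -120*(-1 + 7) = -120*6 = -720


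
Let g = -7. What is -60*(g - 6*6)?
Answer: 2580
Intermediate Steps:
-60*(g - 6*6) = -60*(-7 - 6*6) = -60*(-7 - 36) = -60*(-43) = 2580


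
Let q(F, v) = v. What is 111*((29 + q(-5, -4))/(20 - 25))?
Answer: -555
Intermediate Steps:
111*((29 + q(-5, -4))/(20 - 25)) = 111*((29 - 4)/(20 - 25)) = 111*(25/(-5)) = 111*(25*(-⅕)) = 111*(-5) = -555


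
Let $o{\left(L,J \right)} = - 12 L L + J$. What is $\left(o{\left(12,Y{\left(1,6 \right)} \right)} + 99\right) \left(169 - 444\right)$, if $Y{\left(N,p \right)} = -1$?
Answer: $448250$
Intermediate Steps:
$o{\left(L,J \right)} = J - 12 L^{2}$ ($o{\left(L,J \right)} = - 12 L^{2} + J = J - 12 L^{2}$)
$\left(o{\left(12,Y{\left(1,6 \right)} \right)} + 99\right) \left(169 - 444\right) = \left(\left(-1 - 12 \cdot 12^{2}\right) + 99\right) \left(169 - 444\right) = \left(\left(-1 - 1728\right) + 99\right) \left(-275\right) = \left(-1729 + 99\right) \left(-275\right) = \left(-1630\right) \left(-275\right) = 448250$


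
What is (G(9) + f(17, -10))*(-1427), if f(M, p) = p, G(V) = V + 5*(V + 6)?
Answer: -105598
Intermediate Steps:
G(V) = 30 + 6*V (G(V) = V + 5*(6 + V) = V + (30 + 5*V) = 30 + 6*V)
(G(9) + f(17, -10))*(-1427) = ((30 + 6*9) - 10)*(-1427) = ((30 + 54) - 10)*(-1427) = (84 - 10)*(-1427) = 74*(-1427) = -105598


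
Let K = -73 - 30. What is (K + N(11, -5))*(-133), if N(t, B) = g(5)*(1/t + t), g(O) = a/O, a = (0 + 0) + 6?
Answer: 656089/55 ≈ 11929.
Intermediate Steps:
a = 6 (a = 0 + 6 = 6)
g(O) = 6/O
N(t, B) = 6*t/5 + 6/(5*t) (N(t, B) = (6/5)*(1/t + t) = (6*(⅕))*(t + 1/t) = 6*(t + 1/t)/5 = 6*t/5 + 6/(5*t))
K = -103
(K + N(11, -5))*(-133) = (-103 + (6/5)*(1 + 11²)/11)*(-133) = (-103 + (6/5)*(1/11)*(1 + 121))*(-133) = (-103 + (6/5)*(1/11)*122)*(-133) = (-103 + 732/55)*(-133) = -4933/55*(-133) = 656089/55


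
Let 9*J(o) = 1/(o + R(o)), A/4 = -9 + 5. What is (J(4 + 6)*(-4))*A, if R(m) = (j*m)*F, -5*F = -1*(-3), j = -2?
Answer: 32/99 ≈ 0.32323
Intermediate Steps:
F = -3/5 (F = -(-1)*(-3)/5 = -1/5*3 = -3/5 ≈ -0.60000)
R(m) = 6*m/5 (R(m) = -2*m*(-3/5) = 6*m/5)
A = -16 (A = 4*(-9 + 5) = 4*(-4) = -16)
J(o) = 5/(99*o) (J(o) = 1/(9*(o + 6*o/5)) = 1/(9*((11*o/5))) = (5/(11*o))/9 = 5/(99*o))
(J(4 + 6)*(-4))*A = ((5/(99*(4 + 6)))*(-4))*(-16) = (((5/99)/10)*(-4))*(-16) = (((5/99)*(1/10))*(-4))*(-16) = ((1/198)*(-4))*(-16) = -2/99*(-16) = 32/99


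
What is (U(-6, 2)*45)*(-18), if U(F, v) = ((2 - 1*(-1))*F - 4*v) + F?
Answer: 25920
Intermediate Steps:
U(F, v) = -4*v + 4*F (U(F, v) = ((2 + 1)*F - 4*v) + F = (3*F - 4*v) + F = (-4*v + 3*F) + F = -4*v + 4*F)
(U(-6, 2)*45)*(-18) = ((-4*2 + 4*(-6))*45)*(-18) = ((-8 - 24)*45)*(-18) = -32*45*(-18) = -1440*(-18) = 25920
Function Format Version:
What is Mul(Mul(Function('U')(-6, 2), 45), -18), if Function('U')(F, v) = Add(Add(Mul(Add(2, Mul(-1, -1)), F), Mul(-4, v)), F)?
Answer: 25920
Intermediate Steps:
Function('U')(F, v) = Add(Mul(-4, v), Mul(4, F)) (Function('U')(F, v) = Add(Add(Mul(Add(2, 1), F), Mul(-4, v)), F) = Add(Add(Mul(3, F), Mul(-4, v)), F) = Add(Add(Mul(-4, v), Mul(3, F)), F) = Add(Mul(-4, v), Mul(4, F)))
Mul(Mul(Function('U')(-6, 2), 45), -18) = Mul(Mul(Add(Mul(-4, 2), Mul(4, -6)), 45), -18) = Mul(Mul(Add(-8, -24), 45), -18) = Mul(Mul(-32, 45), -18) = Mul(-1440, -18) = 25920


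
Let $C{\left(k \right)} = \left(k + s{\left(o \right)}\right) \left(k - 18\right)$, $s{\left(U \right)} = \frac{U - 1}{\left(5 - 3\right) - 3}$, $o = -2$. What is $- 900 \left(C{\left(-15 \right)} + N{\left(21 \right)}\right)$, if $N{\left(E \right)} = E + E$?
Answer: $-394200$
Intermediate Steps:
$N{\left(E \right)} = 2 E$
$s{\left(U \right)} = 1 - U$ ($s{\left(U \right)} = \frac{-1 + U}{\left(5 - 3\right) - 3} = \frac{-1 + U}{2 - 3} = \frac{-1 + U}{-1} = \left(-1 + U\right) \left(-1\right) = 1 - U$)
$C{\left(k \right)} = \left(-18 + k\right) \left(3 + k\right)$ ($C{\left(k \right)} = \left(k + \left(1 - -2\right)\right) \left(k - 18\right) = \left(k + \left(1 + 2\right)\right) \left(-18 + k\right) = \left(k + 3\right) \left(-18 + k\right) = \left(3 + k\right) \left(-18 + k\right) = \left(-18 + k\right) \left(3 + k\right)$)
$- 900 \left(C{\left(-15 \right)} + N{\left(21 \right)}\right) = - 900 \left(\left(-54 + \left(-15\right)^{2} - -225\right) + 2 \cdot 21\right) = - 900 \left(\left(-54 + 225 + 225\right) + 42\right) = - 900 \left(396 + 42\right) = \left(-900\right) 438 = -394200$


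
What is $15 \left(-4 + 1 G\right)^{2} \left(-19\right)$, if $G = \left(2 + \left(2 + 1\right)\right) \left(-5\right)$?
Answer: $-239685$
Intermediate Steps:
$G = -25$ ($G = \left(2 + 3\right) \left(-5\right) = 5 \left(-5\right) = -25$)
$15 \left(-4 + 1 G\right)^{2} \left(-19\right) = 15 \left(-4 + 1 \left(-25\right)\right)^{2} \left(-19\right) = 15 \left(-4 - 25\right)^{2} \left(-19\right) = 15 \left(-29\right)^{2} \left(-19\right) = 15 \cdot 841 \left(-19\right) = 12615 \left(-19\right) = -239685$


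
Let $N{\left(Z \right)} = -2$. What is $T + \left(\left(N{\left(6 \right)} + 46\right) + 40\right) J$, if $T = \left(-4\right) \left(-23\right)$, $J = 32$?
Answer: $2780$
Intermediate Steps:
$T = 92$
$T + \left(\left(N{\left(6 \right)} + 46\right) + 40\right) J = 92 + \left(\left(-2 + 46\right) + 40\right) 32 = 92 + \left(44 + 40\right) 32 = 92 + 84 \cdot 32 = 92 + 2688 = 2780$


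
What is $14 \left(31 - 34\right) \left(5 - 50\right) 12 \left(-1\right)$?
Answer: $-22680$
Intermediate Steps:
$14 \left(31 - 34\right) \left(5 - 50\right) 12 \left(-1\right) = 14 \left(\left(-3\right) \left(-45\right)\right) \left(-12\right) = 14 \cdot 135 \left(-12\right) = 1890 \left(-12\right) = -22680$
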